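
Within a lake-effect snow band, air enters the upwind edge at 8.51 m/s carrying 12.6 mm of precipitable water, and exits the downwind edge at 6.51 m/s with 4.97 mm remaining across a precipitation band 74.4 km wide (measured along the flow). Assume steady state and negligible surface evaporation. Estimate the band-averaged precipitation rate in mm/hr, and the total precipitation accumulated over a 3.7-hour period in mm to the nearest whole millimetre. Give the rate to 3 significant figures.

R ≈ 3.62 mm/hr; total ≈ 13 mm

Column moisture flux per unit crosswind length is F = V × PW.
Inflow: F_in = 8.51 × 12.6 = 107.226 mm·m/s
Outflow: F_out = 6.51 × 4.97 = 32.3547 mm·m/s
Steady-state rate R = (F_in − F_out)/L = (107.226 − 32.3547) / 74400 m = 1.006e-03 mm/s.
R = 1.006e-03 × 3600 = 3.62 mm/hr.
Over 3.7 h: total = 3.62 × 3.7 = 13.394 ≈ 13 mm.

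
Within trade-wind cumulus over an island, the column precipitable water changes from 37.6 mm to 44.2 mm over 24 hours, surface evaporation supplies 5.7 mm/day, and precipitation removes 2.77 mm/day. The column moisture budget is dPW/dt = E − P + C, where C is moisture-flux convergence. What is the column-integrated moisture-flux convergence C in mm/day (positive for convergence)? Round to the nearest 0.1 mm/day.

dPW/dt = (44.2 − 37.6) mm / (24/24 day) = +6.600 mm/day.
C = dPW/dt − E + P = (+6.600) − 5.7 + 2.77 = 3.7 mm/day.

C ≈ 3.7 mm/day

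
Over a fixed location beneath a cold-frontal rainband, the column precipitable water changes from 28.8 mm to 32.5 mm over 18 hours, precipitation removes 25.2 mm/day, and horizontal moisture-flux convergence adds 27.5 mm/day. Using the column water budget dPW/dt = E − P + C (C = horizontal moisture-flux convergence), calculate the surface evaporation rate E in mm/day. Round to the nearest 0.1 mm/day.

E ≈ 2.6 mm/day

dPW/dt = (32.5 − 28.8) mm / (18/24 day) = +4.933 mm/day.
E = dPW/dt + P − C = (+4.933) + 25.2 − (27.5) = 2.6 mm/day.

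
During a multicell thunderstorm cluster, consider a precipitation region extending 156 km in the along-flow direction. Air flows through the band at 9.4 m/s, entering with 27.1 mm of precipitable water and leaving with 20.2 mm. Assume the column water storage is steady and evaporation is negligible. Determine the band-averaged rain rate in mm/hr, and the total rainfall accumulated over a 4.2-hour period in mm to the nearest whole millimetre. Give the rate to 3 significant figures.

Column moisture flux per unit crosswind length is F = V × PW.
Inflow: F_in = 9.4 × 27.1 = 254.74 mm·m/s
Outflow: F_out = 9.4 × 20.2 = 189.88 mm·m/s
Steady-state rate R = (F_in − F_out)/L = (254.74 − 189.88) / 156000 m = 4.158e-04 mm/s.
R = 4.158e-04 × 3600 = 1.50 mm/hr.
Over 4.2 h: total = 1.50 × 4.2 = 6.3 ≈ 6 mm.

R ≈ 1.50 mm/hr; total ≈ 6 mm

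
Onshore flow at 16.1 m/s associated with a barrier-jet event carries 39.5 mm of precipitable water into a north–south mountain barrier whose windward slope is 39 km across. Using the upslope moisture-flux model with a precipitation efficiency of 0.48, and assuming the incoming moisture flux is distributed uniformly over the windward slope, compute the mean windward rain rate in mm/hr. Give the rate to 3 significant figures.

Incoming column moisture flux per unit ridge length: F = V × PW = 16.1 × 39.5 = 635.95 mm·m/s.
Spread over the 39 km slope with efficiency ε = 0.48: R = ε·F/W = 0.48 × 635.95 / 39000 m = 7.827e-03 mm/s.
R = 7.827e-03 × 3600 = 28.2 mm/hr.

R ≈ 28.2 mm/hr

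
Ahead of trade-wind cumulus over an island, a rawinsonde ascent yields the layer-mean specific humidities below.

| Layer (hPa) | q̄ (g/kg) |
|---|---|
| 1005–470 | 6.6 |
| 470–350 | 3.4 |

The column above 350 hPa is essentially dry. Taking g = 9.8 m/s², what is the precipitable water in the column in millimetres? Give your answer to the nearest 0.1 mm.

Precipitable water is the column-integrated vapour mass per unit area: PW = (1/g) Σ q̄ Δp, with q in kg/kg and Δp in Pa (1 kg/m² of water = 1 mm).
Layer 1005–470 hPa: Δp = 535 hPa = 53500 Pa, q̄ = 0.0066 kg/kg → 0.0066 × 53500 / 9.8 = 36.03 mm
Layer 470–350 hPa: Δp = 120 hPa = 12000 Pa, q̄ = 0.0034 kg/kg → 0.0034 × 12000 / 9.8 = 4.16 mm
PW = 36.03 + 4.16 = 40.19 ≈ 40.2 mm.

PW ≈ 40.2 mm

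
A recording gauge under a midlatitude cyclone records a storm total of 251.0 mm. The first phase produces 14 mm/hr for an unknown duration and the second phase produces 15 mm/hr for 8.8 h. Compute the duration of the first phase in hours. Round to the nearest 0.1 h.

Known phases: 15 × 8.8 = 132 mm.
Remaining depth = 251.0 − 132 = 119 mm.
Duration = 119 / 14 = 8.5 h.

duration ≈ 8.5 h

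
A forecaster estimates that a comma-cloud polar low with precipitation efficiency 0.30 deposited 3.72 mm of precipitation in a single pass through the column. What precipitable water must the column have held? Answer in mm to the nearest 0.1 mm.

PW = precipitation / ε = 3.72 / 0.30 = 12.4 mm.

PW ≈ 12.4 mm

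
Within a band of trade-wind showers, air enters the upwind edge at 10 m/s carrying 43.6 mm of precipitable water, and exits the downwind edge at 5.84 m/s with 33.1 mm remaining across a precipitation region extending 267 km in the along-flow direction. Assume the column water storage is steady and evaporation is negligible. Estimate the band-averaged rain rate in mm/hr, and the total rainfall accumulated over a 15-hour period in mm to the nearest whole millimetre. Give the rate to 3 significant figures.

Column moisture flux per unit crosswind length is F = V × PW.
Inflow: F_in = 10 × 43.6 = 436 mm·m/s
Outflow: F_out = 5.84 × 33.1 = 193.304 mm·m/s
Steady-state rate R = (F_in − F_out)/L = (436 − 193.304) / 267000 m = 9.090e-04 mm/s.
R = 9.090e-04 × 3600 = 3.27 mm/hr.
Over 15 h: total = 3.27 × 15 = 49.05 ≈ 49 mm.

R ≈ 3.27 mm/hr; total ≈ 49 mm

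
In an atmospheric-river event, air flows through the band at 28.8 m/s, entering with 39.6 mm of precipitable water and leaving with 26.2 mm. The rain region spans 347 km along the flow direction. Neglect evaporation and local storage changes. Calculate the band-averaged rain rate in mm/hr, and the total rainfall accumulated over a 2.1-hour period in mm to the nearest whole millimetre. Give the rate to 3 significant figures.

Column moisture flux per unit crosswind length is F = V × PW.
Inflow: F_in = 28.8 × 39.6 = 1140.48 mm·m/s
Outflow: F_out = 28.8 × 26.2 = 754.56 mm·m/s
Steady-state rate R = (F_in − F_out)/L = (1140.48 − 754.56) / 347000 m = 1.112e-03 mm/s.
R = 1.112e-03 × 3600 = 4.00 mm/hr.
Over 2.1 h: total = 4.00 × 2.1 = 8.4 ≈ 8 mm.

R ≈ 4.00 mm/hr; total ≈ 8 mm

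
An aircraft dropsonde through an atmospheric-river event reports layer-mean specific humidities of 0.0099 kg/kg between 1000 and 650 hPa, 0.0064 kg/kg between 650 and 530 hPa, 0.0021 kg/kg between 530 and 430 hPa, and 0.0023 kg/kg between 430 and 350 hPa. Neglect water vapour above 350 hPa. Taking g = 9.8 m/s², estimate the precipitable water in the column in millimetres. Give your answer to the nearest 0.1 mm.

PW ≈ 47.2 mm

Precipitable water is the column-integrated vapour mass per unit area: PW = (1/g) Σ q̄ Δp, with q in kg/kg and Δp in Pa (1 kg/m² of water = 1 mm).
Layer 1000–650 hPa: Δp = 350 hPa = 35000 Pa, q̄ = 0.0099 kg/kg → 0.0099 × 35000 / 9.8 = 35.36 mm
Layer 650–530 hPa: Δp = 120 hPa = 12000 Pa, q̄ = 0.0064 kg/kg → 0.0064 × 12000 / 9.8 = 7.84 mm
Layer 530–430 hPa: Δp = 100 hPa = 10000 Pa, q̄ = 0.0021 kg/kg → 0.0021 × 10000 / 9.8 = 2.14 mm
Layer 430–350 hPa: Δp = 80 hPa = 8000 Pa, q̄ = 0.0023 kg/kg → 0.0023 × 8000 / 9.8 = 1.88 mm
PW = 35.36 + 7.84 + 2.14 + 1.88 = 47.22 ≈ 47.2 mm.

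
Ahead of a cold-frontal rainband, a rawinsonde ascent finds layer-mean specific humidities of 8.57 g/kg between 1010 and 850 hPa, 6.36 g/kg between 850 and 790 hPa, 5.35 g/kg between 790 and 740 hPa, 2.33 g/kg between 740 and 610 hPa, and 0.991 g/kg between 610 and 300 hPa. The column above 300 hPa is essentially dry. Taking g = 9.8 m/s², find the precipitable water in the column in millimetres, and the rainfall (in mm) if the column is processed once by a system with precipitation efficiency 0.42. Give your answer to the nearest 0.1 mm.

PW ≈ 26.8 mm; rainfall ≈ 11.3 mm

Precipitable water is the column-integrated vapour mass per unit area: PW = (1/g) Σ q̄ Δp, with q in kg/kg and Δp in Pa (1 kg/m² of water = 1 mm).
Layer 1010–850 hPa: Δp = 160 hPa = 16000 Pa, q̄ = 0.00857 kg/kg → 0.00857 × 16000 / 9.8 = 13.99 mm
Layer 850–790 hPa: Δp = 60 hPa = 6000 Pa, q̄ = 0.00636 kg/kg → 0.00636 × 6000 / 9.8 = 3.89 mm
Layer 790–740 hPa: Δp = 50 hPa = 5000 Pa, q̄ = 0.00535 kg/kg → 0.00535 × 5000 / 9.8 = 2.73 mm
Layer 740–610 hPa: Δp = 130 hPa = 13000 Pa, q̄ = 0.00233 kg/kg → 0.00233 × 13000 / 9.8 = 3.09 mm
Layer 610–300 hPa: Δp = 310 hPa = 31000 Pa, q̄ = 0.000991 kg/kg → 0.000991 × 31000 / 9.8 = 3.13 mm
PW = 13.99 + 3.89 + 2.73 + 3.09 + 3.13 = 26.83 ≈ 26.8 mm.
Rainfall = ε × PW = 0.42 × 26.8 = 11.3 mm.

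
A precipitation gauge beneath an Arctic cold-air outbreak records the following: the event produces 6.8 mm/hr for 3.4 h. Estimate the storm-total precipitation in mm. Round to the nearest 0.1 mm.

total ≈ 23.1 mm

Total = Σ Rᵢ Δtᵢ = 6.8 × 3.4
      = 23.12 = 23.1 mm.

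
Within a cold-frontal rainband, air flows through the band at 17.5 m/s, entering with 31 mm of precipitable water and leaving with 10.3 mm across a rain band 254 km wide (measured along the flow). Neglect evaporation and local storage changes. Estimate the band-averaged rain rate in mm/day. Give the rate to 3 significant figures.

Column moisture flux per unit crosswind length is F = V × PW.
Inflow: F_in = 17.5 × 31 = 542.5 mm·m/s
Outflow: F_out = 17.5 × 10.3 = 180.25 mm·m/s
Steady-state rate R = (F_in − F_out)/L = (542.5 − 180.25) / 254000 m = 1.426e-03 mm/s.
R = 1.426e-03 × 3600 × 24 = 123 mm/day.

R ≈ 123 mm/day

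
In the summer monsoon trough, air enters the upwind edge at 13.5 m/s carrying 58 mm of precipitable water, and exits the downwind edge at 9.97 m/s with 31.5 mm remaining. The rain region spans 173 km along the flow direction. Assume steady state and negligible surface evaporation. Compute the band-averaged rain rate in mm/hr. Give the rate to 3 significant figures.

R ≈ 9.76 mm/hr

Column moisture flux per unit crosswind length is F = V × PW.
Inflow: F_in = 13.5 × 58 = 783 mm·m/s
Outflow: F_out = 9.97 × 31.5 = 314.055 mm·m/s
Steady-state rate R = (F_in − F_out)/L = (783 − 314.055) / 173000 m = 2.711e-03 mm/s.
R = 2.711e-03 × 3600 = 9.76 mm/hr.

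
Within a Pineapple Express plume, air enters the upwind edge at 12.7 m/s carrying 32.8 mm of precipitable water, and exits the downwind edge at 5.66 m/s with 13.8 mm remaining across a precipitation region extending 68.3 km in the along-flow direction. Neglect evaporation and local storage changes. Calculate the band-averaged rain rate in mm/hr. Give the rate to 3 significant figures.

R ≈ 17.8 mm/hr

Column moisture flux per unit crosswind length is F = V × PW.
Inflow: F_in = 12.7 × 32.8 = 416.56 mm·m/s
Outflow: F_out = 5.66 × 13.8 = 78.108 mm·m/s
Steady-state rate R = (F_in − F_out)/L = (416.56 − 78.108) / 68300 m = 4.955e-03 mm/s.
R = 4.955e-03 × 3600 = 17.8 mm/hr.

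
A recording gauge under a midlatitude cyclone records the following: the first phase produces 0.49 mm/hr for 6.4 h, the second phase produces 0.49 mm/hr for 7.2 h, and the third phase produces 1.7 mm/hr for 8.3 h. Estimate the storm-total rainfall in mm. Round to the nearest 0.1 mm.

Total = Σ Rᵢ Δtᵢ = 0.49 × 6.4 + 0.49 × 7.2 + 1.7 × 8.3
      = 3.136 + 3.528 + 14.11 = 20.8 mm.

total ≈ 20.8 mm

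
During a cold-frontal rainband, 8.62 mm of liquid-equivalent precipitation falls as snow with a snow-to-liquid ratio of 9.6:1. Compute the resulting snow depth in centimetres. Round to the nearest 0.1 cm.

Snow depth = liquid × ratio = 8.62 mm × 9.6 = 82.752 mm = 8.3 cm.

snow depth ≈ 8.3 cm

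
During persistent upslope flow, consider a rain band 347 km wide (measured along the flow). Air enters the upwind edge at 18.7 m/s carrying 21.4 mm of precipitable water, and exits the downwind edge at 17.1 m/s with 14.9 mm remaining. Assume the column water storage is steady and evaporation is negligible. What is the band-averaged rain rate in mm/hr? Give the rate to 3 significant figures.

Column moisture flux per unit crosswind length is F = V × PW.
Inflow: F_in = 18.7 × 21.4 = 400.18 mm·m/s
Outflow: F_out = 17.1 × 14.9 = 254.79 mm·m/s
Steady-state rate R = (F_in − F_out)/L = (400.18 − 254.79) / 347000 m = 4.190e-04 mm/s.
R = 4.190e-04 × 3600 = 1.51 mm/hr.

R ≈ 1.51 mm/hr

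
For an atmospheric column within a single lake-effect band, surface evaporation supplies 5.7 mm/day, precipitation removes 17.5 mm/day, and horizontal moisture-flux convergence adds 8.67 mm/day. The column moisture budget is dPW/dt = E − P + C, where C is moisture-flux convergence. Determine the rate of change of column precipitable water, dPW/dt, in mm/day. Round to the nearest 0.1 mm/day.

dPW/dt ≈ -3.1 mm/day

dPW/dt = E − P + C = 5.7 − 17.5 + (8.67) = -3.1 mm/day.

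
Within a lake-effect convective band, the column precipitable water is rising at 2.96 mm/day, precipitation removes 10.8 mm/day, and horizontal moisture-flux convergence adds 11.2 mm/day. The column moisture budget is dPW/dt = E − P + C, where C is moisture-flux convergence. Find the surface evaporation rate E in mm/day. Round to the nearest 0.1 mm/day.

E ≈ 2.6 mm/day

dPW/dt = +2.96 mm/day.
E = dPW/dt + P − C = (+2.96) + 10.8 − (11.2) = 2.6 mm/day.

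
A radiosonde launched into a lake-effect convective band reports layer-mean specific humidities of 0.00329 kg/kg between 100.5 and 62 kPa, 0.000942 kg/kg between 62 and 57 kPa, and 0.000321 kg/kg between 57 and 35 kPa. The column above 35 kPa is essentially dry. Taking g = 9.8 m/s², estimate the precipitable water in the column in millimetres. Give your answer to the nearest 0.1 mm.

PW ≈ 14.1 mm

Precipitable water is the column-integrated vapour mass per unit area: PW = (1/g) Σ q̄ Δp, with q in kg/kg and Δp in Pa (1 kg/m² of water = 1 mm).
Layer 100.5–62 kPa: Δp = 385 hPa = 38500 Pa, q̄ = 0.00329 kg/kg → 0.00329 × 38500 / 9.8 = 12.93 mm
Layer 62–57 kPa: Δp = 50 hPa = 5000 Pa, q̄ = 0.000942 kg/kg → 0.000942 × 5000 / 9.8 = 0.48 mm
Layer 57–35 kPa: Δp = 220 hPa = 22000 Pa, q̄ = 0.000321 kg/kg → 0.000321 × 22000 / 9.8 = 0.72 mm
PW = 12.93 + 0.48 + 0.72 = 14.13 ≈ 14.1 mm.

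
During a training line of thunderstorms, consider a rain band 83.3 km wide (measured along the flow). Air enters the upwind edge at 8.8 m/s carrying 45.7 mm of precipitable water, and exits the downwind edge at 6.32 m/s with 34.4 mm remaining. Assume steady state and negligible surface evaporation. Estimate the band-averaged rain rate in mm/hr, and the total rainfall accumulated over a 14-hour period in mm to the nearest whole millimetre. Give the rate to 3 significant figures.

Column moisture flux per unit crosswind length is F = V × PW.
Inflow: F_in = 8.8 × 45.7 = 402.16 mm·m/s
Outflow: F_out = 6.32 × 34.4 = 217.408 mm·m/s
Steady-state rate R = (F_in − F_out)/L = (402.16 − 217.408) / 83300 m = 2.218e-03 mm/s.
R = 2.218e-03 × 3600 = 7.98 mm/hr.
Over 14 h: total = 7.98 × 14 = 111.72 ≈ 112 mm.

R ≈ 7.98 mm/hr; total ≈ 112 mm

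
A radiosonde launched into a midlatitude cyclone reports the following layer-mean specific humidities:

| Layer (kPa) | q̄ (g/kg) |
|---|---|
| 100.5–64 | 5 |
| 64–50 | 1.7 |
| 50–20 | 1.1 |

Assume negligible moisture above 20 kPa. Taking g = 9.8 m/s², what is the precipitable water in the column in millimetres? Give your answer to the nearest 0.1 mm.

Precipitable water is the column-integrated vapour mass per unit area: PW = (1/g) Σ q̄ Δp, with q in kg/kg and Δp in Pa (1 kg/m² of water = 1 mm).
Layer 100.5–64 kPa: Δp = 365 hPa = 36500 Pa, q̄ = 0.005 kg/kg → 0.005 × 36500 / 9.8 = 18.62 mm
Layer 64–50 kPa: Δp = 140 hPa = 14000 Pa, q̄ = 0.0017 kg/kg → 0.0017 × 14000 / 9.8 = 2.43 mm
Layer 50–20 kPa: Δp = 300 hPa = 30000 Pa, q̄ = 0.0011 kg/kg → 0.0011 × 30000 / 9.8 = 3.37 mm
PW = 18.62 + 2.43 + 3.37 = 24.42 ≈ 24.4 mm.

PW ≈ 24.4 mm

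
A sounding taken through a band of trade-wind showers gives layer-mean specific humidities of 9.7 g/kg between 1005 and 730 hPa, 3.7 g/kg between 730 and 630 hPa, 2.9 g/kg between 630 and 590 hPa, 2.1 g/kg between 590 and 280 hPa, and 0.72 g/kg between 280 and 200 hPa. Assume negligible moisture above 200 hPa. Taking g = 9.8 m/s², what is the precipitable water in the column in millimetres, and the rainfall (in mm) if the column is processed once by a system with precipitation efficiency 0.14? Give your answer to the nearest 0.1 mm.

PW ≈ 39.4 mm; rainfall ≈ 5.5 mm

Precipitable water is the column-integrated vapour mass per unit area: PW = (1/g) Σ q̄ Δp, with q in kg/kg and Δp in Pa (1 kg/m² of water = 1 mm).
Layer 1005–730 hPa: Δp = 275 hPa = 27500 Pa, q̄ = 0.0097 kg/kg → 0.0097 × 27500 / 9.8 = 27.22 mm
Layer 730–630 hPa: Δp = 100 hPa = 10000 Pa, q̄ = 0.0037 kg/kg → 0.0037 × 10000 / 9.8 = 3.78 mm
Layer 630–590 hPa: Δp = 40 hPa = 4000 Pa, q̄ = 0.0029 kg/kg → 0.0029 × 4000 / 9.8 = 1.18 mm
Layer 590–280 hPa: Δp = 310 hPa = 31000 Pa, q̄ = 0.0021 kg/kg → 0.0021 × 31000 / 9.8 = 6.64 mm
Layer 280–200 hPa: Δp = 80 hPa = 8000 Pa, q̄ = 0.00072 kg/kg → 0.00072 × 8000 / 9.8 = 0.59 mm
PW = 27.22 + 3.78 + 1.18 + 6.64 + 0.59 = 39.41 ≈ 39.4 mm.
Rainfall = ε × PW = 0.14 × 39.4 = 5.5 mm.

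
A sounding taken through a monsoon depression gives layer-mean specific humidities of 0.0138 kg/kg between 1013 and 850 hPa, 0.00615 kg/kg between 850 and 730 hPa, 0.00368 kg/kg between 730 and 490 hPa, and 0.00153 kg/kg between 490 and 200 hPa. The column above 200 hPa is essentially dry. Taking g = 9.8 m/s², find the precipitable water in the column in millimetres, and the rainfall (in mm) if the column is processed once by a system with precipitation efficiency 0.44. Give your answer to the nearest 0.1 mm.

PW ≈ 44.0 mm; rainfall ≈ 19.4 mm

Precipitable water is the column-integrated vapour mass per unit area: PW = (1/g) Σ q̄ Δp, with q in kg/kg and Δp in Pa (1 kg/m² of water = 1 mm).
Layer 1013–850 hPa: Δp = 163 hPa = 16300 Pa, q̄ = 0.0138 kg/kg → 0.0138 × 16300 / 9.8 = 22.95 mm
Layer 850–730 hPa: Δp = 120 hPa = 12000 Pa, q̄ = 0.00615 kg/kg → 0.00615 × 12000 / 9.8 = 7.53 mm
Layer 730–490 hPa: Δp = 240 hPa = 24000 Pa, q̄ = 0.00368 kg/kg → 0.00368 × 24000 / 9.8 = 9.01 mm
Layer 490–200 hPa: Δp = 290 hPa = 29000 Pa, q̄ = 0.00153 kg/kg → 0.00153 × 29000 / 9.8 = 4.53 mm
PW = 22.95 + 7.53 + 9.01 + 4.53 = 44.02 ≈ 44.0 mm.
Rainfall = ε × PW = 0.44 × 44.0 = 19.4 mm.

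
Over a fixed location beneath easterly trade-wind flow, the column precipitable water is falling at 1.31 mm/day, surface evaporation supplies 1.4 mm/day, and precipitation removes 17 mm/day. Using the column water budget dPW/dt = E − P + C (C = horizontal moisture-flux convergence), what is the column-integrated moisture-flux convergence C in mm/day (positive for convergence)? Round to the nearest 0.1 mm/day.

C ≈ 14.3 mm/day

dPW/dt = -1.31 mm/day.
C = dPW/dt − E + P = (-1.31) − 1.4 + 17 = 14.3 mm/day.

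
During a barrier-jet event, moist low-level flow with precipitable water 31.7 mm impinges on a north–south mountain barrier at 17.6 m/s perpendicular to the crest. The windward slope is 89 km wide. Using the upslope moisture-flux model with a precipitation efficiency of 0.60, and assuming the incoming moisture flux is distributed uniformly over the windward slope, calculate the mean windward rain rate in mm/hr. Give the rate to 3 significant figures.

Incoming column moisture flux per unit ridge length: F = V × PW = 17.6 × 31.7 = 557.92 mm·m/s.
Spread over the 89 km slope with efficiency ε = 0.60: R = ε·F/W = 0.60 × 557.92 / 89000 m = 3.761e-03 mm/s.
R = 3.761e-03 × 3600 = 13.5 mm/hr.

R ≈ 13.5 mm/hr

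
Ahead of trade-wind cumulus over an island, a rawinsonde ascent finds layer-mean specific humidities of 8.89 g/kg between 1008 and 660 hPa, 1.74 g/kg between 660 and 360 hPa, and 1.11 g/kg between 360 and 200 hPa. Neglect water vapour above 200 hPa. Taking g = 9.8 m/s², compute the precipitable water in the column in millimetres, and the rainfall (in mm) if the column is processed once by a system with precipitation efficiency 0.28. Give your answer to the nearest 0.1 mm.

Precipitable water is the column-integrated vapour mass per unit area: PW = (1/g) Σ q̄ Δp, with q in kg/kg and Δp in Pa (1 kg/m² of water = 1 mm).
Layer 1008–660 hPa: Δp = 348 hPa = 34800 Pa, q̄ = 0.00889 kg/kg → 0.00889 × 34800 / 9.8 = 31.57 mm
Layer 660–360 hPa: Δp = 300 hPa = 30000 Pa, q̄ = 0.00174 kg/kg → 0.00174 × 30000 / 9.8 = 5.33 mm
Layer 360–200 hPa: Δp = 160 hPa = 16000 Pa, q̄ = 0.00111 kg/kg → 0.00111 × 16000 / 9.8 = 1.81 mm
PW = 31.57 + 5.33 + 1.81 = 38.71 ≈ 38.7 mm.
Rainfall = ε × PW = 0.28 × 38.7 = 10.8 mm.

PW ≈ 38.7 mm; rainfall ≈ 10.8 mm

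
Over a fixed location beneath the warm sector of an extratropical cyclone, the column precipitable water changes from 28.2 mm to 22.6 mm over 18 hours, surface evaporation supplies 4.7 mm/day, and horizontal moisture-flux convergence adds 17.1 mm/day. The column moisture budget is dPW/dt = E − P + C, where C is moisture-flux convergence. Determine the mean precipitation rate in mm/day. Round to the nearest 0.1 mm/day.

P ≈ 29.3 mm/day

dPW/dt = (22.6 − 28.2) mm / (18/24 day) = -7.467 mm/day.
P = E + C − dPW/dt = 4.7 + (17.1) − (-7.467) = 29.3 mm/day.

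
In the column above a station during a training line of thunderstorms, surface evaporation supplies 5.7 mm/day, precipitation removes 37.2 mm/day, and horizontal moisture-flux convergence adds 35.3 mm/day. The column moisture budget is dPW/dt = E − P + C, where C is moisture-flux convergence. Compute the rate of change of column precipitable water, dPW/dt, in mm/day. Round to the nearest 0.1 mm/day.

dPW/dt ≈ 3.8 mm/day

dPW/dt = E − P + C = 5.7 − 37.2 + (35.3) = 3.8 mm/day.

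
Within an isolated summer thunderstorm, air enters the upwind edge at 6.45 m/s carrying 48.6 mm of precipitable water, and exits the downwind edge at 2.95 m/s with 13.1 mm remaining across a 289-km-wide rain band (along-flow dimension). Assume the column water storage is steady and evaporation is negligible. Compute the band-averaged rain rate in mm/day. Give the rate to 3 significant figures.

Column moisture flux per unit crosswind length is F = V × PW.
Inflow: F_in = 6.45 × 48.6 = 313.47 mm·m/s
Outflow: F_out = 2.95 × 13.1 = 38.645 mm·m/s
Steady-state rate R = (F_in − F_out)/L = (313.47 − 38.645) / 289000 m = 9.510e-04 mm/s.
R = 9.510e-04 × 3600 × 24 = 82.2 mm/day.

R ≈ 82.2 mm/day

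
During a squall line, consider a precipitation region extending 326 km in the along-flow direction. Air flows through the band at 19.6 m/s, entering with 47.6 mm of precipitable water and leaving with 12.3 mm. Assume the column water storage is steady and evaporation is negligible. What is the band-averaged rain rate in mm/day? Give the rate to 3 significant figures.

Column moisture flux per unit crosswind length is F = V × PW.
Inflow: F_in = 19.6 × 47.6 = 932.96 mm·m/s
Outflow: F_out = 19.6 × 12.3 = 241.08 mm·m/s
Steady-state rate R = (F_in − F_out)/L = (932.96 − 241.08) / 326000 m = 2.122e-03 mm/s.
R = 2.122e-03 × 3600 × 24 = 183 mm/day.

R ≈ 183 mm/day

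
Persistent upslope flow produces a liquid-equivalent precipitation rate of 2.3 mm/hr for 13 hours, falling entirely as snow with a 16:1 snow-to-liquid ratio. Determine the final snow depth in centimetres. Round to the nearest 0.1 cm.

snow depth ≈ 47.8 cm

Liquid-equivalent depth = 2.3 × 13 = 29.9 mm.
Snow depth = 29.9 mm × 16 = 478.4 mm = 47.8 cm.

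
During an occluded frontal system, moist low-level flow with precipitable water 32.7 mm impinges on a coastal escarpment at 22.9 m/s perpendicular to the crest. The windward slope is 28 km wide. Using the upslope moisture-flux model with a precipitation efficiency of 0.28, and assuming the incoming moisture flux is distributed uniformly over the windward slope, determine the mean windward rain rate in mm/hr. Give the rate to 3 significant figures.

R ≈ 27.0 mm/hr

Incoming column moisture flux per unit ridge length: F = V × PW = 22.9 × 32.7 = 748.83 mm·m/s.
Spread over the 28 km slope with efficiency ε = 0.28: R = ε·F/W = 0.28 × 748.83 / 28000 m = 7.488e-03 mm/s.
R = 7.488e-03 × 3600 = 27.0 mm/hr.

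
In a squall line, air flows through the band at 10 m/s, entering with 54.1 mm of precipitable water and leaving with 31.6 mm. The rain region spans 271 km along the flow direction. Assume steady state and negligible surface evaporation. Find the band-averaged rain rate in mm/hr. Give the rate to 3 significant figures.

R ≈ 2.99 mm/hr

Column moisture flux per unit crosswind length is F = V × PW.
Inflow: F_in = 10 × 54.1 = 541 mm·m/s
Outflow: F_out = 10 × 31.6 = 316 mm·m/s
Steady-state rate R = (F_in − F_out)/L = (541 − 316) / 271000 m = 8.303e-04 mm/s.
R = 8.303e-04 × 3600 = 2.99 mm/hr.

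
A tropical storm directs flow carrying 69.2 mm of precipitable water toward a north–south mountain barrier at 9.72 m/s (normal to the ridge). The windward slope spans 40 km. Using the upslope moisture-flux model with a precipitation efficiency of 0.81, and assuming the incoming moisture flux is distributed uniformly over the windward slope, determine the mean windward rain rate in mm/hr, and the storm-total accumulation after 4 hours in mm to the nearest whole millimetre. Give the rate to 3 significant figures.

R ≈ 49.0 mm/hr; total ≈ 196 mm

Incoming column moisture flux per unit ridge length: F = V × PW = 9.72 × 69.2 = 672.624 mm·m/s.
Spread over the 40 km slope with efficiency ε = 0.81: R = ε·F/W = 0.81 × 672.624 / 40000 m = 1.362e-02 mm/s.
R = 1.362e-02 × 3600 = 49.0 mm/hr.
Over 4 h: total = 49.0 × 4 = 196 mm.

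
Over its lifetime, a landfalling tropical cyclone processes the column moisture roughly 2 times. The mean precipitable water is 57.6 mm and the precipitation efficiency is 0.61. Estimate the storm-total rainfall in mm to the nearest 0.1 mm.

rainfall ≈ 70.3 mm

Each cycle deposits ε × PW = 0.61 × 57.6 = 35.136 mm.
Over 2 cycles: 2 × 35.136 = 70.3 mm.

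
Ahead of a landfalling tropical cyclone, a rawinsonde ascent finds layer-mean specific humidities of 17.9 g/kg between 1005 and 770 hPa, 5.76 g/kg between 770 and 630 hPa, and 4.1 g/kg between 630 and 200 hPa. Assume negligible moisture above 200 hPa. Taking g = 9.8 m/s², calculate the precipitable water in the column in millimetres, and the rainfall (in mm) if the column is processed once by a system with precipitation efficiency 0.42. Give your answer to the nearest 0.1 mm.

PW ≈ 69.1 mm; rainfall ≈ 29.0 mm

Precipitable water is the column-integrated vapour mass per unit area: PW = (1/g) Σ q̄ Δp, with q in kg/kg and Δp in Pa (1 kg/m² of water = 1 mm).
Layer 1005–770 hPa: Δp = 235 hPa = 23500 Pa, q̄ = 0.0179 kg/kg → 0.0179 × 23500 / 9.8 = 42.92 mm
Layer 770–630 hPa: Δp = 140 hPa = 14000 Pa, q̄ = 0.00576 kg/kg → 0.00576 × 14000 / 9.8 = 8.23 mm
Layer 630–200 hPa: Δp = 430 hPa = 43000 Pa, q̄ = 0.0041 kg/kg → 0.0041 × 43000 / 9.8 = 17.99 mm
PW = 42.92 + 8.23 + 17.99 = 69.14 ≈ 69.1 mm.
Rainfall = ε × PW = 0.42 × 69.1 = 29.0 mm.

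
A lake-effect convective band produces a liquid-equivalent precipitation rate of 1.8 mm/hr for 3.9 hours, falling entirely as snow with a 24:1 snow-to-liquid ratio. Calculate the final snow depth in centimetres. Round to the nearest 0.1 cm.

Liquid-equivalent depth = 1.8 × 3.9 = 7.02 mm.
Snow depth = 7.02 mm × 24 = 168.48 mm = 16.8 cm.

snow depth ≈ 16.8 cm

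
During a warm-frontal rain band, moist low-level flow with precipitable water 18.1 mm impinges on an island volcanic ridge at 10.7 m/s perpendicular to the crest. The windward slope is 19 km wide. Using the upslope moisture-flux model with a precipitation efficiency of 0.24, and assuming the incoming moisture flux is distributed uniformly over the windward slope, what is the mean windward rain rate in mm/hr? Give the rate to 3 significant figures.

R ≈ 8.81 mm/hr

Incoming column moisture flux per unit ridge length: F = V × PW = 10.7 × 18.1 = 193.67 mm·m/s.
Spread over the 19 km slope with efficiency ε = 0.24: R = ε·F/W = 0.24 × 193.67 / 19000 m = 2.446e-03 mm/s.
R = 2.446e-03 × 3600 = 8.81 mm/hr.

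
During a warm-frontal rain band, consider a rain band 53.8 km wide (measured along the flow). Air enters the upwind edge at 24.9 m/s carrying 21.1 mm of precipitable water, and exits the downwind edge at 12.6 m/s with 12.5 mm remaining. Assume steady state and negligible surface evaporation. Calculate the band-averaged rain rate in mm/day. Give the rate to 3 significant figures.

R ≈ 591 mm/day

Column moisture flux per unit crosswind length is F = V × PW.
Inflow: F_in = 24.9 × 21.1 = 525.39 mm·m/s
Outflow: F_out = 12.6 × 12.5 = 157.5 mm·m/s
Steady-state rate R = (F_in − F_out)/L = (525.39 − 157.5) / 53800 m = 6.838e-03 mm/s.
R = 6.838e-03 × 3600 × 24 = 591 mm/day.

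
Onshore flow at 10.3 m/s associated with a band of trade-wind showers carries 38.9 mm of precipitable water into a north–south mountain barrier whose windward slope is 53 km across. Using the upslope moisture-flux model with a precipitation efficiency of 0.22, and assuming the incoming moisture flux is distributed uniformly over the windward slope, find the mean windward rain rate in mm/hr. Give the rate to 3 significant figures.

R ≈ 5.99 mm/hr

Incoming column moisture flux per unit ridge length: F = V × PW = 10.3 × 38.9 = 400.67 mm·m/s.
Spread over the 53 km slope with efficiency ε = 0.22: R = ε·F/W = 0.22 × 400.67 / 53000 m = 1.663e-03 mm/s.
R = 1.663e-03 × 3600 = 5.99 mm/hr.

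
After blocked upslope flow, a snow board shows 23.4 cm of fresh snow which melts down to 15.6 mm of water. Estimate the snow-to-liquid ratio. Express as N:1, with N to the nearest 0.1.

ratio ≈ 15.0

Ratio = snow depth / SWE = 234 mm / 15.6 mm = 15.0, i.e. 15.0:1.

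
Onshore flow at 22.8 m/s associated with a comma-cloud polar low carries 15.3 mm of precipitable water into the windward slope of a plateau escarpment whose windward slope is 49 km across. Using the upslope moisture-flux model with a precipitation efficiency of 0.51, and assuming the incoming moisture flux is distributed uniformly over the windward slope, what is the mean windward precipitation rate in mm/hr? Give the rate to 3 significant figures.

R ≈ 13.1 mm/hr

Incoming column moisture flux per unit ridge length: F = V × PW = 22.8 × 15.3 = 348.84 mm·m/s.
Spread over the 49 km slope with efficiency ε = 0.51: R = ε·F/W = 0.51 × 348.84 / 49000 m = 3.631e-03 mm/s.
R = 3.631e-03 × 3600 = 13.1 mm/hr.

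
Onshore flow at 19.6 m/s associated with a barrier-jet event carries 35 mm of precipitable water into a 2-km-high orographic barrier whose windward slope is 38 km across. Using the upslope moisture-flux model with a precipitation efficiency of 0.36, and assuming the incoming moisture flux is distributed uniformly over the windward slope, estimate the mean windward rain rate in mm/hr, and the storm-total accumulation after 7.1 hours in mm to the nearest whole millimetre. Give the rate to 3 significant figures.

R ≈ 23.4 mm/hr; total ≈ 166 mm

Incoming column moisture flux per unit ridge length: F = V × PW = 19.6 × 35 = 686 mm·m/s.
Spread over the 38 km slope with efficiency ε = 0.36: R = ε·F/W = 0.36 × 686 / 38000 m = 6.499e-03 mm/s.
R = 6.499e-03 × 3600 = 23.4 mm/hr.
Over 7.1 h: total = 23.4 × 7.1 = 166.14 ≈ 166 mm.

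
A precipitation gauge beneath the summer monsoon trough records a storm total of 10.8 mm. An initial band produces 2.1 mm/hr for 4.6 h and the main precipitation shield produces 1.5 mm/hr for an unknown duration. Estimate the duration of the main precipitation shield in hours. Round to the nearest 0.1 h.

duration ≈ 0.8 h

Known phases: 2.1 × 4.6 = 9.66 mm.
Remaining depth = 10.8 − 9.66 = 1.14 mm.
Duration = 1.14 / 1.5 = 0.8 h.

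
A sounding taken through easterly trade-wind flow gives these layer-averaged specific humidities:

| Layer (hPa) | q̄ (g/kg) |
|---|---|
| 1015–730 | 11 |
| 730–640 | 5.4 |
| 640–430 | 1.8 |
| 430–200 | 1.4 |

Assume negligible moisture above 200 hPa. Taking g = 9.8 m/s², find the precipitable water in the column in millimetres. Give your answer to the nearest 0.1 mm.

Precipitable water is the column-integrated vapour mass per unit area: PW = (1/g) Σ q̄ Δp, with q in kg/kg and Δp in Pa (1 kg/m² of water = 1 mm).
Layer 1015–730 hPa: Δp = 285 hPa = 28500 Pa, q̄ = 0.011 kg/kg → 0.011 × 28500 / 9.8 = 31.99 mm
Layer 730–640 hPa: Δp = 90 hPa = 9000 Pa, q̄ = 0.0054 kg/kg → 0.0054 × 9000 / 9.8 = 4.96 mm
Layer 640–430 hPa: Δp = 210 hPa = 21000 Pa, q̄ = 0.0018 kg/kg → 0.0018 × 21000 / 9.8 = 3.86 mm
Layer 430–200 hPa: Δp = 230 hPa = 23000 Pa, q̄ = 0.0014 kg/kg → 0.0014 × 23000 / 9.8 = 3.29 mm
PW = 31.99 + 4.96 + 3.86 + 3.29 = 44.10 ≈ 44.1 mm.

PW ≈ 44.1 mm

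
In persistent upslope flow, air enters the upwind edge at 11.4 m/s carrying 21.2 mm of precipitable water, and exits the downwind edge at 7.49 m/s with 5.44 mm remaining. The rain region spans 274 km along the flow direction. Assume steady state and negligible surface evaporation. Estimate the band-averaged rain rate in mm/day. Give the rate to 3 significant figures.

R ≈ 63.4 mm/day

Column moisture flux per unit crosswind length is F = V × PW.
Inflow: F_in = 11.4 × 21.2 = 241.68 mm·m/s
Outflow: F_out = 7.49 × 5.44 = 40.7456 mm·m/s
Steady-state rate R = (F_in − F_out)/L = (241.68 − 40.7456) / 274000 m = 7.333e-04 mm/s.
R = 7.333e-04 × 3600 × 24 = 63.4 mm/day.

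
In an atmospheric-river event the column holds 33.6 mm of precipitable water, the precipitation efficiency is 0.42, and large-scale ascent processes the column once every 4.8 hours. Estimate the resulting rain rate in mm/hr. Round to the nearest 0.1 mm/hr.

Each overturning extracts ε × PW = 0.42 × 33.6 = 14.112 mm.
Rate = ε·PW / τ = 14.112 / 4.8 h = 2.9 mm/hr.

R ≈ 2.9 mm/hr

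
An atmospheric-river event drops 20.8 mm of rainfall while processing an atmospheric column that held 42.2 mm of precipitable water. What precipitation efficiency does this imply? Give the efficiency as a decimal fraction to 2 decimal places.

ε ≈ 0.49

ε = rainfall / PW = 20.8 / 42.2 = 0.49.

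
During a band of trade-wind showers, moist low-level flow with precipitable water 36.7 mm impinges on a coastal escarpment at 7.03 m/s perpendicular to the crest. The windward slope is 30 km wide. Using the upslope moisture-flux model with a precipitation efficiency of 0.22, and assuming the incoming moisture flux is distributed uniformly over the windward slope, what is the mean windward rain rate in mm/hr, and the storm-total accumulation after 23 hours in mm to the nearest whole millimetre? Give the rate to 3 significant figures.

R ≈ 6.81 mm/hr; total ≈ 157 mm

Incoming column moisture flux per unit ridge length: F = V × PW = 7.03 × 36.7 = 258.001 mm·m/s.
Spread over the 30 km slope with efficiency ε = 0.22: R = ε·F/W = 0.22 × 258.001 / 30000 m = 1.892e-03 mm/s.
R = 1.892e-03 × 3600 = 6.81 mm/hr.
Over 23 h: total = 6.81 × 23 = 156.63 ≈ 157 mm.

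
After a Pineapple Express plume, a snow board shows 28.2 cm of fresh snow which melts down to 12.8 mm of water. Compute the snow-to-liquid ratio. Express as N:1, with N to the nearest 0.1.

Ratio = snow depth / SWE = 282 mm / 12.8 mm = 22.0, i.e. 22.0:1.

ratio ≈ 22.0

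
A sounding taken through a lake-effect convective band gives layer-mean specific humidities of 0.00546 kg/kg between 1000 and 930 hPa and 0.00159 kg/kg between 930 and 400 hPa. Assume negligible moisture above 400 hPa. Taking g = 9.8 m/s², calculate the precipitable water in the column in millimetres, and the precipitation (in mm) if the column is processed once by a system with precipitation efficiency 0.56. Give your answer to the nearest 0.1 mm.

PW ≈ 12.5 mm; precipitation ≈ 7.0 mm

Precipitable water is the column-integrated vapour mass per unit area: PW = (1/g) Σ q̄ Δp, with q in kg/kg and Δp in Pa (1 kg/m² of water = 1 mm).
Layer 1000–930 hPa: Δp = 70 hPa = 7000 Pa, q̄ = 0.00546 kg/kg → 0.00546 × 7000 / 9.8 = 3.90 mm
Layer 930–400 hPa: Δp = 530 hPa = 53000 Pa, q̄ = 0.00159 kg/kg → 0.00159 × 53000 / 9.8 = 8.60 mm
PW = 3.90 + 8.60 = 12.50 ≈ 12.5 mm.
Precipitation = ε × PW = 0.56 × 12.5 = 7.0 mm.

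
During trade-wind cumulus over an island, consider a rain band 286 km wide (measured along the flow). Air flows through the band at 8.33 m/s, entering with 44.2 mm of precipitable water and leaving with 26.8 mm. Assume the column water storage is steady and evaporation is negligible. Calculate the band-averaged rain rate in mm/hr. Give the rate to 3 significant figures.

R ≈ 1.82 mm/hr

Column moisture flux per unit crosswind length is F = V × PW.
Inflow: F_in = 8.33 × 44.2 = 368.186 mm·m/s
Outflow: F_out = 8.33 × 26.8 = 223.244 mm·m/s
Steady-state rate R = (F_in − F_out)/L = (368.186 − 223.244) / 286000 m = 5.068e-04 mm/s.
R = 5.068e-04 × 3600 = 1.82 mm/hr.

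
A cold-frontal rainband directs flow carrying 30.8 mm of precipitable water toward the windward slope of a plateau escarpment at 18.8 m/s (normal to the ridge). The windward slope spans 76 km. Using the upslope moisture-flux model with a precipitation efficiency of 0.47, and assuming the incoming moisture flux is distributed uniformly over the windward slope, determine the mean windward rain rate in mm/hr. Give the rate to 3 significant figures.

Incoming column moisture flux per unit ridge length: F = V × PW = 18.8 × 30.8 = 579.04 mm·m/s.
Spread over the 76 km slope with efficiency ε = 0.47: R = ε·F/W = 0.47 × 579.04 / 76000 m = 3.581e-03 mm/s.
R = 3.581e-03 × 3600 = 12.9 mm/hr.

R ≈ 12.9 mm/hr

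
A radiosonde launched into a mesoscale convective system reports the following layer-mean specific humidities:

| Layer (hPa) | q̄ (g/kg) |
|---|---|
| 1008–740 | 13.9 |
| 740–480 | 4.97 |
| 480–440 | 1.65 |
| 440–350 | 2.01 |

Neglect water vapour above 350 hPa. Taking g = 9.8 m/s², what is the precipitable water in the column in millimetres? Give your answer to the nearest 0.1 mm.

PW ≈ 53.7 mm

Precipitable water is the column-integrated vapour mass per unit area: PW = (1/g) Σ q̄ Δp, with q in kg/kg and Δp in Pa (1 kg/m² of water = 1 mm).
Layer 1008–740 hPa: Δp = 268 hPa = 26800 Pa, q̄ = 0.0139 kg/kg → 0.0139 × 26800 / 9.8 = 38.01 mm
Layer 740–480 hPa: Δp = 260 hPa = 26000 Pa, q̄ = 0.00497 kg/kg → 0.00497 × 26000 / 9.8 = 13.19 mm
Layer 480–440 hPa: Δp = 40 hPa = 4000 Pa, q̄ = 0.00165 kg/kg → 0.00165 × 4000 / 9.8 = 0.67 mm
Layer 440–350 hPa: Δp = 90 hPa = 9000 Pa, q̄ = 0.00201 kg/kg → 0.00201 × 9000 / 9.8 = 1.85 mm
PW = 38.01 + 13.19 + 0.67 + 1.85 = 53.72 ≈ 53.7 mm.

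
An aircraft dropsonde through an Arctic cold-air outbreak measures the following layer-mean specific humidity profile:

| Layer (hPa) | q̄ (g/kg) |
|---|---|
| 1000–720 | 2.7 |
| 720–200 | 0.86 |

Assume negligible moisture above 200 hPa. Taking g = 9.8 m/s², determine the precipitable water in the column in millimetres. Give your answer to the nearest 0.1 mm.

Precipitable water is the column-integrated vapour mass per unit area: PW = (1/g) Σ q̄ Δp, with q in kg/kg and Δp in Pa (1 kg/m² of water = 1 mm).
Layer 1000–720 hPa: Δp = 280 hPa = 28000 Pa, q̄ = 0.0027 kg/kg → 0.0027 × 28000 / 9.8 = 7.71 mm
Layer 720–200 hPa: Δp = 520 hPa = 52000 Pa, q̄ = 0.00086 kg/kg → 0.00086 × 52000 / 9.8 = 4.56 mm
PW = 7.71 + 4.56 = 12.27 ≈ 12.3 mm.

PW ≈ 12.3 mm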